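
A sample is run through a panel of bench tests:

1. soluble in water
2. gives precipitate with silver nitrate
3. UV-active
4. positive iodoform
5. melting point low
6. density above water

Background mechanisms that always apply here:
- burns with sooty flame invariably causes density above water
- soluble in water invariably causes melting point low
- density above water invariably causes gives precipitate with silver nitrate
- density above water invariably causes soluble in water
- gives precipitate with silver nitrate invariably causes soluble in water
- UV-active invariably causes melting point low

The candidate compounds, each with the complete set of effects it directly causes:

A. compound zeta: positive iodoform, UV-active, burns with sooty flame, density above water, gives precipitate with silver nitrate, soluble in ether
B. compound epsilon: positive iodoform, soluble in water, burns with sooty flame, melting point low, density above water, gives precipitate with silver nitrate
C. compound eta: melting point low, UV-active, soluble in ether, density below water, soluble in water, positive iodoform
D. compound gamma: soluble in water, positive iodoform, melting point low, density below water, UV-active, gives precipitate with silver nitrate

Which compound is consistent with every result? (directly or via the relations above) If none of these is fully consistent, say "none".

Checking each candidate against the observations:
(A) compound zeta — soluble in water match (through density above water → soluble in water); gives precipitate with silver nitrate match; UV-active match; positive iodoform match; melting point low match (through UV-active → melting point low); density above water match
(B) compound epsilon — soluble in water match; gives precipitate with silver nitrate match; UV-active miss; positive iodoform match; melting point low match; density above water match
(C) compound eta — soluble in water match; gives precipitate with silver nitrate miss; UV-active match; positive iodoform match; melting point low match; density above water miss
(D) compound gamma — fails on density above water (predicts density below water, not density above water)
(A) alone accounts for all the evidence.

A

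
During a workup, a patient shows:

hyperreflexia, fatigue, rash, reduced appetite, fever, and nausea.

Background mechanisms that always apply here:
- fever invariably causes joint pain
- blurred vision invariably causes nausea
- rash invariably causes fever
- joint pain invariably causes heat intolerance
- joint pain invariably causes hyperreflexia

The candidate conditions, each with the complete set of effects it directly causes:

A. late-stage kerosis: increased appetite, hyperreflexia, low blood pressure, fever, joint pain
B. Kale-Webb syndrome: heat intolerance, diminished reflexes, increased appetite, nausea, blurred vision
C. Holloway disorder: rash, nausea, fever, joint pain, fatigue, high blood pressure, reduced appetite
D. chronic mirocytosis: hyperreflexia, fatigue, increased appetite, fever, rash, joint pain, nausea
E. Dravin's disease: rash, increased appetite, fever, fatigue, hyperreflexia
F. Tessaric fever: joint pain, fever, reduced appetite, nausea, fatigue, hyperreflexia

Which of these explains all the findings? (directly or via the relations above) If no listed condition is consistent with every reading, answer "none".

C

Testing each hypothesis:
(A) late-stage kerosis — fails on fatigue, rash, reduced appetite, nausea (predicts increased appetite, not reduced appetite)
(B) Kale-Webb syndrome — hyperreflexia miss; fatigue miss; rash miss; reduced appetite miss; fever miss; nausea match
(C) Holloway disorder — hyperreflexia match (through joint pain → hyperreflexia); fatigue match; rash match; reduced appetite match; fever match; nausea match
(D) chronic mirocytosis — fails on reduced appetite (predicts increased appetite, not reduced appetite)
(E) Dravin's disease — fails on reduced appetite, nausea (predicts increased appetite, not reduced appetite)
(F) Tessaric fever — does not account for rash
Only (C) is consistent with every observation.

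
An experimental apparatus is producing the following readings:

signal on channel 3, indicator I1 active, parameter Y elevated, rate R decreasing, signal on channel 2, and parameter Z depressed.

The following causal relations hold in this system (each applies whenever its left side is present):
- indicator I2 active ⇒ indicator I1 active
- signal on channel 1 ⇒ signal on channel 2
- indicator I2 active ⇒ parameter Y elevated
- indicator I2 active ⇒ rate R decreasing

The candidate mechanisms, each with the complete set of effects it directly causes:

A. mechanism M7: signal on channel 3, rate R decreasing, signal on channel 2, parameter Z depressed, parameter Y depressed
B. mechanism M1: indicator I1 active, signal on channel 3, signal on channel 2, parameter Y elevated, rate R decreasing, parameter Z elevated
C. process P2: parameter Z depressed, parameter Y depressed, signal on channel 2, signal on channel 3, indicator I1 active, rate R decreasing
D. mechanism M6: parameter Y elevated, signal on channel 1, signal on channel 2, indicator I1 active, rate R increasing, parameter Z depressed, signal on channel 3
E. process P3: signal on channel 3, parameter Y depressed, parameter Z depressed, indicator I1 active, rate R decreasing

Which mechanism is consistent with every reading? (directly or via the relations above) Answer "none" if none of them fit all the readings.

none

For each candidate, compare predicted effects to what was observed:
(A) mechanism M7 — fails on indicator I1 active, parameter Y elevated (predicts parameter Y depressed, not parameter Y elevated)
(B) mechanism M1 — fails on parameter Z depressed (predicts parameter Z elevated, not parameter Z depressed)
(C) process P2 — fails on parameter Y elevated (predicts parameter Y depressed, not parameter Y elevated)
(D) mechanism M6 — signal on channel 3 +; indicator I1 active +; parameter Y elevated +; rate R decreasing -; signal on channel 2 +; parameter Z depressed +
(E) process P3 — fails on parameter Y elevated, signal on channel 2 (predicts parameter Y depressed, not parameter Y elevated)
None of the listed candidates fits everything.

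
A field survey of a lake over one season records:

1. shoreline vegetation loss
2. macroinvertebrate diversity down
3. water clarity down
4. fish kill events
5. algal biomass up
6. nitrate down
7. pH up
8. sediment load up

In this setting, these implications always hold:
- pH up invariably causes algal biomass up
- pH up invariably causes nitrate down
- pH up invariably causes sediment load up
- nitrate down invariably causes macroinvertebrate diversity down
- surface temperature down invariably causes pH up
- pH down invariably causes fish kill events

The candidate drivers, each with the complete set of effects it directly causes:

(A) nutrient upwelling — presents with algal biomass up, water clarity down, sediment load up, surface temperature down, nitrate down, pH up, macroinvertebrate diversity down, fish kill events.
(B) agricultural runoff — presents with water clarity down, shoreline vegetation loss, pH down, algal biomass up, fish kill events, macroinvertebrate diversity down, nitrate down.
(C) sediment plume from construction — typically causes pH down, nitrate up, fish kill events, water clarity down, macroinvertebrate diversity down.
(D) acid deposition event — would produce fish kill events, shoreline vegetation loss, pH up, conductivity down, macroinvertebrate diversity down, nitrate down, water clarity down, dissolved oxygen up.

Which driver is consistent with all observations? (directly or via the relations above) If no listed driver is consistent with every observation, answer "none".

For each candidate, compare predicted effects to what was observed:
(A) nutrient upwelling — shoreline vegetation loss NO; macroinvertebrate diversity down yes; water clarity down yes; fish kill events yes; algal biomass up yes; nitrate down yes; pH up yes; sediment load up yes
(B) agricultural runoff — fails on pH up, sediment load up (predicts pH down, not pH up)
(C) sediment plume from construction — shoreline vegetation loss NO; macroinvertebrate diversity down yes; water clarity down yes; fish kill events yes; algal biomass up NO; nitrate down NO; pH up NO; sediment load up NO
(D) acid deposition event — accounts for every observation (algal biomass up through pH up → algal biomass up)
Only (D) is consistent with every observation.

D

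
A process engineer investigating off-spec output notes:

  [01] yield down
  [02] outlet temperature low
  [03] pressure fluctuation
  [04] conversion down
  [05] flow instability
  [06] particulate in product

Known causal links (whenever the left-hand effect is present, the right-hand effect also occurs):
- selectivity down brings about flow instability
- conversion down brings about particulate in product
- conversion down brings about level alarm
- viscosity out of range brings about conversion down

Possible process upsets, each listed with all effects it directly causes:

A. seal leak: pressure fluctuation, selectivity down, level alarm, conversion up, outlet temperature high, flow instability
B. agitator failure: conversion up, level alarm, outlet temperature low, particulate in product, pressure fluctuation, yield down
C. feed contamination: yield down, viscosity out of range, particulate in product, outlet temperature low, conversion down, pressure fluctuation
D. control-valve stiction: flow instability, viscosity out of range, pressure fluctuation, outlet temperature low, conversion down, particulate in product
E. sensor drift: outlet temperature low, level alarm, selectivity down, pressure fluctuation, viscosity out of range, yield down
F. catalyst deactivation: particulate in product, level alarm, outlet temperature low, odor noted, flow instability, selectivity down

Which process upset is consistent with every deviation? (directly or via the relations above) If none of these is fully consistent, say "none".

Per-candidate check:
(A) seal leak — fails on yield down, outlet temperature low, conversion down, particulate in product (predicts outlet temperature high, not outlet temperature low; predicts conversion up, not conversion down)
(B) agitator failure — yield down ✓; outlet temperature low ✓; pressure fluctuation ✓; conversion down ✗; flow instability ✗; particulate in product ✓
(C) feed contamination — does not account for flow instability
(D) control-valve stiction — does not account for yield down
(E) sensor drift — accounts for every observation (conversion down through viscosity out of range → conversion down)
(F) catalyst deactivation — does not account for yield down, pressure fluctuation, conversion down
Only (E) is consistent with every observation.

E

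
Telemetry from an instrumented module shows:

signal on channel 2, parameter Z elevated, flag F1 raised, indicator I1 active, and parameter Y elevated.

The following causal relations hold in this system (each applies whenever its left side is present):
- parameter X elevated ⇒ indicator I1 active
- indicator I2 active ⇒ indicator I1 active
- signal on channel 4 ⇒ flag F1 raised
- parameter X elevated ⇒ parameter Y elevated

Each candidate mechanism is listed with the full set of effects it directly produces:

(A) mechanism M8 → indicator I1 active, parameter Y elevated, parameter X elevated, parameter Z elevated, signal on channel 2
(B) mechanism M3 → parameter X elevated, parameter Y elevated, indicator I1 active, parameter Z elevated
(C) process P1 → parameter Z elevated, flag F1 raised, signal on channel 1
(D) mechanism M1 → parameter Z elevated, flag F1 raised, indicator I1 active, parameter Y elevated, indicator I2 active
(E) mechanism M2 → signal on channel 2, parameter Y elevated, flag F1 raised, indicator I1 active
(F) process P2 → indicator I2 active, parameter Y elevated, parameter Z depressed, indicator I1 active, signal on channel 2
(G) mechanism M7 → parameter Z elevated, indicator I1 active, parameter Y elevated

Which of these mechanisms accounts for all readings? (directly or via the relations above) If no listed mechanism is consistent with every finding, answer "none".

Testing each hypothesis:
(A) mechanism M8 — does not account for flag F1 raised
(B) mechanism M3 — does not account for signal on channel 2, flag F1 raised
(C) process P1 — does not account for signal on channel 2, indicator I1 active, parameter Y elevated
(D) mechanism M1 — does not account for signal on channel 2
(E) mechanism M2 — does not account for parameter Z elevated
(F) process P2 — fails on parameter Z elevated, flag F1 raised (predicts parameter Z depressed, not parameter Z elevated)
(G) mechanism M7 — does not account for signal on channel 2, flag F1 raised
None of the listed candidates fits everything.

none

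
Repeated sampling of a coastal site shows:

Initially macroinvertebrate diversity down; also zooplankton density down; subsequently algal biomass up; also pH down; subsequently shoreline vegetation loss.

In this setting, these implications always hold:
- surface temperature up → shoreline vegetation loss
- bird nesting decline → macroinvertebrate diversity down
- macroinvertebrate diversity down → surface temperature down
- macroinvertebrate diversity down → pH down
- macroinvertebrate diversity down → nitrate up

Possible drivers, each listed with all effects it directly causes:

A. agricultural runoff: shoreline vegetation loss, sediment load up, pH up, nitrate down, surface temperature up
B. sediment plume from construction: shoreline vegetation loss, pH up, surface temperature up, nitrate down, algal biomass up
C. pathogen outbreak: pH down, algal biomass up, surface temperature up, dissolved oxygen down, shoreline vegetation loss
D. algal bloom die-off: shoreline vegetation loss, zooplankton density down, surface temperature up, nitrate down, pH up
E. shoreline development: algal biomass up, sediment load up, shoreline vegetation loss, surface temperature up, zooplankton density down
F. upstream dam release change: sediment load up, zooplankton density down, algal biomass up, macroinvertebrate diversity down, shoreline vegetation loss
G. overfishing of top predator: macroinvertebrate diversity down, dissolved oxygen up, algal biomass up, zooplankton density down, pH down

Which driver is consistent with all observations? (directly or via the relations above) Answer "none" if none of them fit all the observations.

F

For each candidate, compare predicted effects to what was observed:
(A) agricultural runoff — fails on macroinvertebrate diversity down, zooplankton density down, algal biomass up, pH down (predicts pH up, not pH down)
(B) sediment plume from construction — macroinvertebrate diversity down -; zooplankton density down -; algal biomass up +; pH down -; shoreline vegetation loss +
(C) pathogen outbreak — macroinvertebrate diversity down -; zooplankton density down -; algal biomass up +; pH down +; shoreline vegetation loss +
(D) algal bloom die-off — fails on macroinvertebrate diversity down, algal biomass up, pH down (predicts pH up, not pH down)
(E) shoreline development — macroinvertebrate diversity down -; zooplankton density down +; algal biomass up +; pH down -; shoreline vegetation loss +
(F) upstream dam release change — macroinvertebrate diversity down +; zooplankton density down +; algal biomass up +; pH down + (by macroinvertebrate diversity down → pH down); shoreline vegetation loss +
(G) overfishing of top predator — macroinvertebrate diversity down +; zooplankton density down +; algal biomass up +; pH down +; shoreline vegetation loss -
(F) is the only candidate with no mismatches.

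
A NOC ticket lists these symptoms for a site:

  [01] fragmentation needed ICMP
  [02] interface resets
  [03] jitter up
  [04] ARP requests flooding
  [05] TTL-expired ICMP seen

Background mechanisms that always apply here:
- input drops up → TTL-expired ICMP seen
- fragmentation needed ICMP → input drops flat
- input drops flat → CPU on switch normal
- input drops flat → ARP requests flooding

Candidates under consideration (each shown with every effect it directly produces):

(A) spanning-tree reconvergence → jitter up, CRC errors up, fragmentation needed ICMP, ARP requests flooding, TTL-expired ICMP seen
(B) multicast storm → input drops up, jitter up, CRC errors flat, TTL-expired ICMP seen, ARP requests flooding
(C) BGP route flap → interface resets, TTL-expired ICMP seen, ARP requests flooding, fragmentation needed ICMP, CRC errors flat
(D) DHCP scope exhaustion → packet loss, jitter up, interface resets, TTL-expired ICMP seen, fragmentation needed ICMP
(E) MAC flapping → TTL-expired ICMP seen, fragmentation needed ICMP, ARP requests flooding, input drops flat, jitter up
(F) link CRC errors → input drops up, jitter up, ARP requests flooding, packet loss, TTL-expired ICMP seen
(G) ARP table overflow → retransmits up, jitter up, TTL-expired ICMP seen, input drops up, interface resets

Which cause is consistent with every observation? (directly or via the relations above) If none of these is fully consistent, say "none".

D

Testing each hypothesis:
(A) spanning-tree reconvergence — fragmentation needed ICMP ✓; interface resets ✗; jitter up ✓; ARP requests flooding ✓; TTL-expired ICMP seen ✓
(B) multicast storm — does not account for fragmentation needed ICMP, interface resets
(C) BGP route flap — does not account for jitter up
(D) DHCP scope exhaustion — fragmentation needed ICMP ✓; interface resets ✓; jitter up ✓; ARP requests flooding ✓ (by fragmentation needed ICMP → input drops flat → ARP requests flooding); TTL-expired ICMP seen ✓
(E) MAC flapping — fragmentation needed ICMP ✓; interface resets ✗; jitter up ✓; ARP requests flooding ✓; TTL-expired ICMP seen ✓
(F) link CRC errors — fragmentation needed ICMP ✗; interface resets ✗; jitter up ✓; ARP requests flooding ✓; TTL-expired ICMP seen ✓
(G) ARP table overflow — does not account for fragmentation needed ICMP, ARP requests flooding
(D) is the only candidate with no mismatches.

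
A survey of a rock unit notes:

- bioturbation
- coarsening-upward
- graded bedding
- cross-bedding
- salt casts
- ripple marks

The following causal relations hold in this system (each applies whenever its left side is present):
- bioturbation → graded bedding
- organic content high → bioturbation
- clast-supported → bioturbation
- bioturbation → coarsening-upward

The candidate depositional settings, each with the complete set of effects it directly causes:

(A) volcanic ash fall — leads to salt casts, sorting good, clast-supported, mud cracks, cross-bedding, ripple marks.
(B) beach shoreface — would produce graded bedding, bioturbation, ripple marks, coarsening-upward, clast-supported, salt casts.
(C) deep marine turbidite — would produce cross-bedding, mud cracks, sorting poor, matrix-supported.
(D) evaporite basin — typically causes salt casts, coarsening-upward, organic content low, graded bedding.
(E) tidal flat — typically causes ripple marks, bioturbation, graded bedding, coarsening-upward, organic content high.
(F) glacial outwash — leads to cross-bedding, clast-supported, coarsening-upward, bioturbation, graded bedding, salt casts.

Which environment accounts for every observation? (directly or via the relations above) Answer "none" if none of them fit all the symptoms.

A

Checking each candidate against the observations:
(A) volcanic ash fall — bioturbation + (via clast-supported → bioturbation); coarsening-upward + (via clast-supported → bioturbation → coarsening-upward); graded bedding + (via clast-supported → bioturbation → graded bedding); cross-bedding +; salt casts +; ripple marks +
(B) beach shoreface — does not account for cross-bedding
(C) deep marine turbidite — does not account for bioturbation, coarsening-upward, graded bedding, salt casts, ripple marks
(D) evaporite basin — bioturbation -; coarsening-upward +; graded bedding +; cross-bedding -; salt casts +; ripple marks -
(E) tidal flat — does not account for cross-bedding, salt casts
(F) glacial outwash — does not account for ripple marks
Only (A) is consistent with every observation.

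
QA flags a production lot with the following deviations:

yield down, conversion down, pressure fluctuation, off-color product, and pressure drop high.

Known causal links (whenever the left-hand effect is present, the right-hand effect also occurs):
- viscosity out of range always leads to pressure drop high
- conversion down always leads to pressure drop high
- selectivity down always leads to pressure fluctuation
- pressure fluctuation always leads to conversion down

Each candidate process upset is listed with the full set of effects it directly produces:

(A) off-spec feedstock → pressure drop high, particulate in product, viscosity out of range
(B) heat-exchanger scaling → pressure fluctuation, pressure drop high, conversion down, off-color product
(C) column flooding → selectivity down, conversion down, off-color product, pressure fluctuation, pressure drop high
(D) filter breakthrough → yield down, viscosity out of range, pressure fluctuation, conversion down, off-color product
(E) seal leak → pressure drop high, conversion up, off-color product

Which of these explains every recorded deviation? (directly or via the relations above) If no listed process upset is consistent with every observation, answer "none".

Checking each candidate against the observations:
(A) off-spec feedstock — does not account for yield down, conversion down, pressure fluctuation, off-color product
(B) heat-exchanger scaling — yield down -; conversion down +; pressure fluctuation +; off-color product +; pressure drop high +
(C) column flooding — yield down -; conversion down +; pressure fluctuation +; off-color product +; pressure drop high +
(D) filter breakthrough — yield down +; conversion down +; pressure fluctuation +; off-color product +; pressure drop high + (by viscosity out of range → pressure drop high)
(E) seal leak — yield down -; conversion down -; pressure fluctuation -; off-color product +; pressure drop high +
Only (D) is consistent with every observation.

D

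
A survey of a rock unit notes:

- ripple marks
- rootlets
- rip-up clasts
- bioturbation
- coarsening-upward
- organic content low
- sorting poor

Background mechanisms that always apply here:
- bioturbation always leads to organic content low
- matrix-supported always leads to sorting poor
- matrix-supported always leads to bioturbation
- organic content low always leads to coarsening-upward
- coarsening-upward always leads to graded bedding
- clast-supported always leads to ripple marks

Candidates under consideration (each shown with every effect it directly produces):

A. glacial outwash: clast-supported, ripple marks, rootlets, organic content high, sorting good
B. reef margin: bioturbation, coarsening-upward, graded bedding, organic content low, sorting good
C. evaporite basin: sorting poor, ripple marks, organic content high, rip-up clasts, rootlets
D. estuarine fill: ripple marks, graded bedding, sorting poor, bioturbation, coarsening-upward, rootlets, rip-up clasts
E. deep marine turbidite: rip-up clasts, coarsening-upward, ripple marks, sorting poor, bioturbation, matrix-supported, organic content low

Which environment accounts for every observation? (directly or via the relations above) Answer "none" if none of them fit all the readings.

Testing each hypothesis:
(A) glacial outwash — fails on rip-up clasts, bioturbation, coarsening-upward, organic content low, sorting poor (predicts organic content high, not organic content low; predicts sorting good, not sorting poor)
(B) reef margin — fails on ripple marks, rootlets, rip-up clasts, sorting poor (predicts sorting good, not sorting poor)
(C) evaporite basin — ripple marks ✓; rootlets ✓; rip-up clasts ✓; bioturbation ✗; coarsening-upward ✗; organic content low ✗; sorting poor ✓
(D) estuarine fill — ripple marks ✓; rootlets ✓; rip-up clasts ✓; bioturbation ✓; coarsening-upward ✓; organic content low ✓ (through bioturbation → organic content low); sorting poor ✓
(E) deep marine turbidite — ripple marks ✓; rootlets ✗; rip-up clasts ✓; bioturbation ✓; coarsening-upward ✓; organic content low ✓; sorting poor ✓
(D) is the only candidate with no mismatches.

D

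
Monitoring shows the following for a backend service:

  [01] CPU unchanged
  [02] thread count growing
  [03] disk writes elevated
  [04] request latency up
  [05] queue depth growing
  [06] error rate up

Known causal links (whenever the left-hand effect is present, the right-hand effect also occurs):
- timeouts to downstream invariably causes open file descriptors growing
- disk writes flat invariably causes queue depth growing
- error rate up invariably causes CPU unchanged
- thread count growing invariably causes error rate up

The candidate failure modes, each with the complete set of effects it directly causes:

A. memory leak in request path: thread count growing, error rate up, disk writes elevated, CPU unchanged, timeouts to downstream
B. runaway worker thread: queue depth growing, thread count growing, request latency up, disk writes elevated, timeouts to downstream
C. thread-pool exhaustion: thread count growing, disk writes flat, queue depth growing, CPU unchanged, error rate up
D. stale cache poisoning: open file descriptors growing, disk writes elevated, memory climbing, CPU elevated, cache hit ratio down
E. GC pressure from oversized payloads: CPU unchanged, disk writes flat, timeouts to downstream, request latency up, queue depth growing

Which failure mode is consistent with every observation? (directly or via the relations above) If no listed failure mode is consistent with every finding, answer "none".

Testing each hypothesis:
(A) memory leak in request path — does not account for request latency up, queue depth growing
(B) runaway worker thread — CPU unchanged + (through thread count growing → error rate up → CPU unchanged); thread count growing +; disk writes elevated +; request latency up +; queue depth growing +; error rate up + (through thread count growing → error rate up)
(C) thread-pool exhaustion — fails on disk writes elevated, request latency up (predicts disk writes flat, not disk writes elevated)
(D) stale cache poisoning — fails on CPU unchanged, thread count growing, request latency up, queue depth growing, error rate up (predicts CPU elevated, not CPU unchanged)
(E) GC pressure from oversized payloads — CPU unchanged +; thread count growing -; disk writes elevated -; request latency up +; queue depth growing +; error rate up -
(B) is the only candidate with no mismatches.

B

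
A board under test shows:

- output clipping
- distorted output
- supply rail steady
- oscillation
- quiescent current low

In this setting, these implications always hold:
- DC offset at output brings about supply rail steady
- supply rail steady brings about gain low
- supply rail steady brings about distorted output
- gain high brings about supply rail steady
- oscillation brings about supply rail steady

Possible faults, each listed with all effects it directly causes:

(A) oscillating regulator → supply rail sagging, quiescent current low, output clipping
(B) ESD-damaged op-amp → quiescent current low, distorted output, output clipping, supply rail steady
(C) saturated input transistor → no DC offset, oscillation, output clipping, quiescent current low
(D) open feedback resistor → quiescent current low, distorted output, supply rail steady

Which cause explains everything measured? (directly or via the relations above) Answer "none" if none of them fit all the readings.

C

Per-candidate check:
(A) oscillating regulator — fails on distorted output, supply rail steady, oscillation (predicts supply rail sagging, not supply rail steady)
(B) ESD-damaged op-amp — does not account for oscillation
(C) saturated input transistor — output clipping match; distorted output match (through oscillation → supply rail steady → distorted output); supply rail steady match (through oscillation → supply rail steady); oscillation match; quiescent current low match
(D) open feedback resistor — output clipping miss; distorted output match; supply rail steady match; oscillation miss; quiescent current low match
(C) is the only candidate with no mismatches.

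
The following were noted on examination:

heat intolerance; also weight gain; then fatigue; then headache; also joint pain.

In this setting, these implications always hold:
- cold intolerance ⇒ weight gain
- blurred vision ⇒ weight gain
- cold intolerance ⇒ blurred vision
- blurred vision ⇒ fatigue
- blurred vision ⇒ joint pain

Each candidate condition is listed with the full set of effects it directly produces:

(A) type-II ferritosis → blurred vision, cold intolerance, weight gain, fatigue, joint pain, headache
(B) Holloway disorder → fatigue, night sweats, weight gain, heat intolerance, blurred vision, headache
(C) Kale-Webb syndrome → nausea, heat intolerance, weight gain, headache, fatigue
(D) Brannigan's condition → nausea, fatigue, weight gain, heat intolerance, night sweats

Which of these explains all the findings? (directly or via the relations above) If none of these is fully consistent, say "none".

Per-candidate check:
(A) type-II ferritosis — heat intolerance ✗; weight gain ✓; fatigue ✓; headache ✓; joint pain ✓
(B) Holloway disorder — heat intolerance ✓; weight gain ✓; fatigue ✓; headache ✓; joint pain ✓ (via blurred vision → joint pain)
(C) Kale-Webb syndrome — heat intolerance ✓; weight gain ✓; fatigue ✓; headache ✓; joint pain ✗
(D) Brannigan's condition — heat intolerance ✓; weight gain ✓; fatigue ✓; headache ✗; joint pain ✗
(B) alone accounts for all the evidence.

B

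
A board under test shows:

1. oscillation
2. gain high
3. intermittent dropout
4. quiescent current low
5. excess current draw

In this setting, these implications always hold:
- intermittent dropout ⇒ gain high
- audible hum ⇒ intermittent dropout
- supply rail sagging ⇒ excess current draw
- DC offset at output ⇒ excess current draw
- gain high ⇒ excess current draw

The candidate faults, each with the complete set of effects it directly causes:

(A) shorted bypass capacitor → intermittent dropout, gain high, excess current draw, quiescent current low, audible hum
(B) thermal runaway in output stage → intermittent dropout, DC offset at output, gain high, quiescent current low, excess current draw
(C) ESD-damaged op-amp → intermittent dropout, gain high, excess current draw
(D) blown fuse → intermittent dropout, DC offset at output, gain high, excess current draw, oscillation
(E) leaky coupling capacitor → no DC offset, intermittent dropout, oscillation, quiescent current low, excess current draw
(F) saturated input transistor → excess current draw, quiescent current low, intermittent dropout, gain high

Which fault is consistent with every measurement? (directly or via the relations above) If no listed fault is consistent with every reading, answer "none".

E

For each candidate, compare predicted effects to what was observed:
(A) shorted bypass capacitor — oscillation miss; gain high match; intermittent dropout match; quiescent current low match; excess current draw match
(B) thermal runaway in output stage — does not account for oscillation
(C) ESD-damaged op-amp — oscillation miss; gain high match; intermittent dropout match; quiescent current low miss; excess current draw match
(D) blown fuse — oscillation match; gain high match; intermittent dropout match; quiescent current low miss; excess current draw match
(E) leaky coupling capacitor — oscillation match; gain high match (via intermittent dropout → gain high); intermittent dropout match; quiescent current low match; excess current draw match
(F) saturated input transistor — does not account for oscillation
(E) alone accounts for all the evidence.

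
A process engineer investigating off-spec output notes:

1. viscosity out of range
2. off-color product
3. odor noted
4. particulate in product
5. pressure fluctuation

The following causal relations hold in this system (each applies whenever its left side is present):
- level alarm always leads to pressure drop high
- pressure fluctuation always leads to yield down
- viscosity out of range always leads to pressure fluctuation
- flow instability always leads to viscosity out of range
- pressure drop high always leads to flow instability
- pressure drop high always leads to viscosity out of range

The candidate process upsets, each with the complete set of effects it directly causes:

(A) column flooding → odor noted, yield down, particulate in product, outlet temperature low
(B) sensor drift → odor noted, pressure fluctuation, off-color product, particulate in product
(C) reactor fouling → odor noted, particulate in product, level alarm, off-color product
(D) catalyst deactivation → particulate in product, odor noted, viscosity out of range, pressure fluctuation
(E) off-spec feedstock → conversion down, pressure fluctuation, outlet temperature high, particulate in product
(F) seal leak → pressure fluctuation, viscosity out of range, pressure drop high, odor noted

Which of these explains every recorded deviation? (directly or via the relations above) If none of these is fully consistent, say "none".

C

Testing each hypothesis:
(A) column flooding — viscosity out of range miss; off-color product miss; odor noted match; particulate in product match; pressure fluctuation miss
(B) sensor drift — viscosity out of range miss; off-color product match; odor noted match; particulate in product match; pressure fluctuation match
(C) reactor fouling — viscosity out of range match (by level alarm → pressure drop high → viscosity out of range); off-color product match; odor noted match; particulate in product match; pressure fluctuation match (by level alarm → pressure drop high → viscosity out of range → pressure fluctuation)
(D) catalyst deactivation — viscosity out of range match; off-color product miss; odor noted match; particulate in product match; pressure fluctuation match
(E) off-spec feedstock — does not account for viscosity out of range, off-color product, odor noted
(F) seal leak — viscosity out of range match; off-color product miss; odor noted match; particulate in product miss; pressure fluctuation match
Only (C) is consistent with every observation.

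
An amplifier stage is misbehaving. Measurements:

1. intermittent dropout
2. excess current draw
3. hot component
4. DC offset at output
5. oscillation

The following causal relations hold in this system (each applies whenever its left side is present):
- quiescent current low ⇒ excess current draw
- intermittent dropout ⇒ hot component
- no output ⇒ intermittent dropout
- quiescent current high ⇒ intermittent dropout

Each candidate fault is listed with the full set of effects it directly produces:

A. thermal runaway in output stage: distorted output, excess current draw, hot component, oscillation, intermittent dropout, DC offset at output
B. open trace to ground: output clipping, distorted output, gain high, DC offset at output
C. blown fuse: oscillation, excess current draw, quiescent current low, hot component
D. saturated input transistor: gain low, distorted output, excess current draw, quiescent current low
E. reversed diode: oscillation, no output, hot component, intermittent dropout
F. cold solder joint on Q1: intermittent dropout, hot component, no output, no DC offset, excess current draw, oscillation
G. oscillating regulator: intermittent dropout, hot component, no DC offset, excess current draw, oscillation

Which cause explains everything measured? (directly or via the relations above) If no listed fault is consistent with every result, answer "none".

A

Per-candidate check:
(A) thermal runaway in output stage — intermittent dropout ✓; excess current draw ✓; hot component ✓; DC offset at output ✓; oscillation ✓
(B) open trace to ground — does not account for intermittent dropout, excess current draw, hot component, oscillation
(C) blown fuse — intermittent dropout ✗; excess current draw ✓; hot component ✓; DC offset at output ✗; oscillation ✓
(D) saturated input transistor — intermittent dropout ✗; excess current draw ✓; hot component ✗; DC offset at output ✗; oscillation ✗
(E) reversed diode — does not account for excess current draw, DC offset at output
(F) cold solder joint on Q1 — intermittent dropout ✓; excess current draw ✓; hot component ✓; DC offset at output ✗; oscillation ✓
(G) oscillating regulator — fails on DC offset at output (predicts no DC offset, not DC offset at output)
Only (A) is consistent with every observation.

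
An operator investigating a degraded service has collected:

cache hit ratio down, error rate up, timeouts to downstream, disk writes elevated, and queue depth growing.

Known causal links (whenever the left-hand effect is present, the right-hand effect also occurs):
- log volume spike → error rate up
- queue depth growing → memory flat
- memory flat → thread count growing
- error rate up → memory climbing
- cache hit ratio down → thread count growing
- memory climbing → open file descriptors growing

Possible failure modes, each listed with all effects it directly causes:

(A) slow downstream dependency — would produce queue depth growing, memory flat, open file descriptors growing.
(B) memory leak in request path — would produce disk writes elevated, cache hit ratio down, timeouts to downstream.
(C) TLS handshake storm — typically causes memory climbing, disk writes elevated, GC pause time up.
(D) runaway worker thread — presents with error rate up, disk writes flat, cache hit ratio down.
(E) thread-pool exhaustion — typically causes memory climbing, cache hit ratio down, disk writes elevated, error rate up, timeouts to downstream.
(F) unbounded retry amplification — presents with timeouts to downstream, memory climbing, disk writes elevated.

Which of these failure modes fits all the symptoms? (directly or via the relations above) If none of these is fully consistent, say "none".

none

Testing each hypothesis:
(A) slow downstream dependency — cache hit ratio down -; error rate up -; timeouts to downstream -; disk writes elevated -; queue depth growing +
(B) memory leak in request path — does not account for error rate up, queue depth growing
(C) TLS handshake storm — cache hit ratio down -; error rate up -; timeouts to downstream -; disk writes elevated +; queue depth growing -
(D) runaway worker thread — fails on timeouts to downstream, disk writes elevated, queue depth growing (predicts disk writes flat, not disk writes elevated)
(E) thread-pool exhaustion — cache hit ratio down +; error rate up +; timeouts to downstream +; disk writes elevated +; queue depth growing -
(F) unbounded retry amplification — cache hit ratio down -; error rate up -; timeouts to downstream +; disk writes elevated +; queue depth growing -
No candidate is consistent with all observations.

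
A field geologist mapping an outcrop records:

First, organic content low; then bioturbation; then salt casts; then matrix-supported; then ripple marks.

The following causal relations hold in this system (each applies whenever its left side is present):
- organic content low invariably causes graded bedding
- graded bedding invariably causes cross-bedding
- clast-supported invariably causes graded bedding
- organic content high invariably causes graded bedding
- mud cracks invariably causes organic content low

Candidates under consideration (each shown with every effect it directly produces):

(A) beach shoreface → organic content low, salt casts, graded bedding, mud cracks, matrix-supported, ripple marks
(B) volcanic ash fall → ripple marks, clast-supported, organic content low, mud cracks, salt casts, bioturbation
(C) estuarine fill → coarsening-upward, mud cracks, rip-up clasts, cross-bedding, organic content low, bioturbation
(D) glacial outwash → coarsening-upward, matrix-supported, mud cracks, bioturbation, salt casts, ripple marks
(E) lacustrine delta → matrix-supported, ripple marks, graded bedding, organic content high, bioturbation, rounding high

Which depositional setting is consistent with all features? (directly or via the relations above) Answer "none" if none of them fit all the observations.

D

For each candidate, compare predicted effects to what was observed:
(A) beach shoreface — does not account for bioturbation
(B) volcanic ash fall — organic content low yes; bioturbation yes; salt casts yes; matrix-supported NO; ripple marks yes
(C) estuarine fill — does not account for salt casts, matrix-supported, ripple marks
(D) glacial outwash — organic content low yes (by mud cracks → organic content low); bioturbation yes; salt casts yes; matrix-supported yes; ripple marks yes
(E) lacustrine delta — fails on organic content low, salt casts (predicts organic content high, not organic content low)
(D) is the only candidate with no mismatches.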